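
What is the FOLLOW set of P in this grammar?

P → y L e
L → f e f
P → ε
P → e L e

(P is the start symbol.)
To compute FOLLOW(P), find every occurrence of P on a right-hand side N → α P β: add FIRST(β) \ {ε}, and if β is empty or nullable also add FOLLOW(N). Iterate to a fixed point.

P is the start symbol, so $ ∈ FOLLOW(P).
P does not occur on any right-hand side.

Taking the union: FOLLOW(P) = { $ }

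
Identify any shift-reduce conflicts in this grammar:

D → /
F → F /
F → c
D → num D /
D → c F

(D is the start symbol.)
Yes — I7: [D → c F .] vs [F → F . /]

A shift-reduce conflict occurs when an LR(0) state has both:
  - a complete (reduce) item [A → α .] (dot at the end), and
  - a shift item [B → β . c γ] (dot before a terminal).

Augment with D' → D and build the canonical LR(0) collection (I0 = CLOSURE({[D' → . D]}), then GOTO on every symbol after a dot until no new states appear). It has 10 states:
  I0: { [D → . /], [D → . c F], [D → . num D /], [D' → . D] }  — shift
  I1: { [D → / .] }  — reduce
  I2: { [D' → D .] }  — accept
  I3: { [D → c . F], [F → . F /], [F → . c] }  — shift
  I4: { [D → . /], [D → . c F], [D → . num D /], [D → num . D /] }  — shift
  I5: { [D → num D . /] }  — shift
  I6: { [D → num D / .] }  — reduce
  I7: { [D → c F .], [F → F . /] }  — shift, reduce
  I8: { [F → c .] }  — reduce
  I9: { [F → F / .] }  — reduce

I7 contains reduce item [D → c F .] and shift item [F → F . /] — shift-reduce conflict.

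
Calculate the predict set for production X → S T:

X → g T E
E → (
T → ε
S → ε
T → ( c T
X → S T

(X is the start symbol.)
PREDICT(X → S T) = (FIRST(RHS) \ {ε}) ∪ (FOLLOW(X) if ε ∈ FIRST(RHS), i.e. RHS ⇒* ε)
FIRST(S) = { ε }
FIRST(T) = { '(', ε }
FIRST(S T) = { '(', ε }
ε ∈ FIRST(S T) (the right-hand side is nullable), so add FOLLOW(X) = { $ }
PREDICT(X → S T) = { $, '(' }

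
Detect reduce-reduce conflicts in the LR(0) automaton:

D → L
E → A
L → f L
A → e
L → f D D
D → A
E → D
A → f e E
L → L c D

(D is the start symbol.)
A reduce-reduce conflict occurs when an LR(0) state has two complete items [A → α .] and [B → β .] — both call for a reduction, and with no lookahead the parser cannot choose between them.

Augment with D' → D and build the canonical LR(0) collection (I0 = CLOSURE({[D' → . D]}), then GOTO on every symbol after a dot until no new states appear). It has 15 states:
  I0: { [A → . e], [A → . f e E], [D → . A], [D → . L], [D' → . D], [L → . L c D], [L → . f D D], [L → . f L] }  — shift
  I1: { [D → A .] }  — reduce
  I2: { [D' → D .] }  — accept
  I3: { [D → L .], [L → L . c D] }  — shift, reduce
  I4: { [A → e .] }  — reduce
  I5: { [A → . e], [A → . f e E], [A → f . e E], [D → . A], [D → . L], [L → . L c D], [L → . f D D], [L → . f L], [L → f . D D], [L → f . L] }  — shift
  I6: { [A → . e], [A → . f e E], [D → . A], [D → . L], [L → . L c D], [L → . f D D], [L → . f L], [L → f D . D] }  — shift
  I7: { [D → L .], [L → L . c D], [L → f L .] }  — shift, 2 reduces
  I8: { [A → . e], [A → . f e E], [A → e .], [A → f e . E], [D → . A], [D → . L], [E → . A], [E → . D], [L → . L c D], [L → . f D D], [L → . f L] }  — shift, reduce
  I9: { [D → A .], [E → A .] }  — 2 reduces
  I10: { [E → D .] }  — reduce
  I11: { [A → f e E .] }  — reduce
  I12: { [A → . e], [A → . f e E], [D → . A], [D → . L], [L → . L c D], [L → . f D D], [L → . f L], [L → L c . D] }  — shift
  I13: { [L → L c D .] }  — reduce
  I14: { [L → f D D .] }  — reduce

I7 contains complete items [D → L .], [L → f L .] — reduce-reduce conflict.
I9 contains complete items [D → A .], [E → A .] — reduce-reduce conflict.

Answer: Yes — I7: [D → L .] vs [L → f L .]; I9: [D → A .] vs [E → A .]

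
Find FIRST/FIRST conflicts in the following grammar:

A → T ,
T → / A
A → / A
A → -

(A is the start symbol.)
A FIRST/FIRST conflict occurs when two productions N → α and N → β for the same non-terminal have FIRST(α) ∩ FIRST(β) ≠ ∅ (with ε ∈ FIRST of a nullable right-hand side, so two nullable alternatives also conflict).

FIRST sets of the non-terminals at (or reachable through a nullable prefix from) the front of some alternative:
  FIRST(T) = { '/' }

Productions for A:
  A → T ,: FIRST = { '/' }
  A → / A: FIRST = { '/' }
  A → -: FIRST = { '-' }
T has only one production, so no FIRST/FIRST conflict is possible there.

Conflict for A: A → T , and A → / A
  Overlap: { '/' }

Answer: Yes. A → T ',' / A → '/' A on { '/' }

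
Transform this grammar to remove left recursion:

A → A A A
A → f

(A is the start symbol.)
A is directly left-recursive. The standard transformation for
  A → A α₁ | ... | A α_m | β₁ | ... | β_n
is
  A  → β₁ A' | ... | β_n A'
  A' → α₁ A' | ... | α_m A' | ε

A → f becomes A → f A'
A → A A A becomes A' → A A A'
Add A' → ε

Resulting grammar:
A → f A'
A' → A A A'
A' → ε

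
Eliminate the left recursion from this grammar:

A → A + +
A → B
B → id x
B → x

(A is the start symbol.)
A is directly left-recursive. The standard transformation for
  A → A α₁ | ... | A α_m | β₁ | ... | β_n
is
  A  → β₁ A' | ... | β_n A'
  A' → α₁ A' | ... | α_m A' | ε

A → B becomes A → B A'
A → A + + becomes A' → + + A'
Add A' → ε

Productions for other non-terminals are unchanged:
  B → id x
  B → x

Resulting grammar:
A → B A'
A' → + + A'
A' → ε
B → id x
B → x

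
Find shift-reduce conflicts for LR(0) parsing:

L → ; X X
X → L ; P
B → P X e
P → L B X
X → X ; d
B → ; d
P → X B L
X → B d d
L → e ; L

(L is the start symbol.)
Yes — I13: [L → ; X X .] vs [B → . ; d]; I20: [B → P X e .] vs [L → e . ; L]; I23: [P → L B X .] vs [B → . ; d]; I24: [X → L ; P .] vs [B → . ; d]

Augment with L' → L and build the canonical LR(0) collection (I0 = CLOSURE({[L' → . L]}), then GOTO on every symbol after a dot until no new states appear). It has 26 states:
  I0: { [L → . ; X X], [L → . e ; L], [L' → . L] }  — shift
  I1: { [B → . ; d], [B → . P X e], [L → . ; X X], [L → . e ; L], [L → ; . X X], [P → . L B X], [P → . X B L], [X → . B d d], [X → . L ; P], [X → . X ; d] }  — shift
  I2: { [L' → L .] }  — accept
  I3: { [L → e . ; L] }  — shift
  I4: { [L → . ; X X], [L → . e ; L], [L → e ; . L] }  — shift
  I5: { [L → e ; L .] }  — reduce
  I6: { [B → . ; d], [B → . P X e], [B → ; . d], [L → . ; X X], [L → . e ; L], [L → ; . X X], [P → . L B X], [P → . X B L], [X → . B d d], [X → . L ; P], [X → . X ; d] }  — shift
  I7: { [X → B . d d] }  — shift
  I8: { [B → . ; d], [B → . P X e], [L → . ; X X], [L → . e ; L], [P → . L B X], [P → . X B L], [P → L . B X], [X → . B d d], [X → . L ; P], [X → . X ; d], [X → L . ; P] }  — shift
  I9: { [B → . ; d], [B → . P X e], [B → P . X e], [L → . ; X X], [L → . e ; L], [P → . L B X], [P → . X B L], [X → . B d d], [X → . L ; P], [X → . X ; d] }  — shift
  I10: { [B → . ; d], [B → . P X e], [L → . ; X X], [L → . e ; L], [L → ; X . X], [P → . L B X], [P → . X B L], [P → X . B L], [X → . B d d], [X → . L ; P], [X → . X ; d], [X → X . ; d] }  — shift
  I11: { [B → . ; d], [B → . P X e], [B → ; . d], [L → . ; X X], [L → . e ; L], [L → ; . X X], [P → . L B X], [P → . X B L], [X → . B d d], [X → . L ; P], [X → . X ; d], [X → X ; . d] }  — shift
  I12: { [L → . ; X X], [L → . e ; L], [P → X B . L], [X → B . d d] }  — shift
  I13: { [B → . ; d], [B → . P X e], [L → . ; X X], [L → . e ; L], [L → ; X X .], [P → . L B X], [P → . X B L], [P → X . B L], [X → . B d d], [X → . L ; P], [X → . X ; d], [X → X . ; d] }  — shift, reduce
  I14: { [B → . ; d], [B → . P X e], [L → . ; X X], [L → . e ; L], [P → . L B X], [P → . X B L], [P → X . B L], [X → . B d d], [X → . L ; P], [X → . X ; d], [X → X . ; d] }  — shift
  I15: { [P → X B L .] }  — reduce
  I16: { [X → B d . d] }  — shift
  I17: { [X → B d d .] }  — reduce
  I18: { [B → ; d .], [X → X ; d .] }  — 2 reduces
  I19: { [B → . ; d], [B → . P X e], [B → P X . e], [L → . ; X X], [L → . e ; L], [P → . L B X], [P → . X B L], [P → X . B L], [X → . B d d], [X → . L ; P], [X → . X ; d], [X → X . ; d] }  — shift
  I20: { [B → P X e .], [L → e . ; L] }  — shift, reduce
  I21: { [B → . ; d], [B → . P X e], [B → ; . d], [L → . ; X X], [L → . e ; L], [L → ; . X X], [P → . L B X], [P → . X B L], [X → . B d d], [X → . L ; P], [X → . X ; d], [X → L ; . P] }  — shift
  I22: { [B → . ; d], [B → . P X e], [L → . ; X X], [L → . e ; L], [P → . L B X], [P → . X B L], [P → L B . X], [X → . B d d], [X → . L ; P], [X → . X ; d], [X → B . d d] }  — shift
  I23: { [B → . ; d], [B → . P X e], [L → . ; X X], [L → . e ; L], [P → . L B X], [P → . X B L], [P → L B X .], [P → X . B L], [X → . B d d], [X → . L ; P], [X → . X ; d], [X → X . ; d] }  — shift, reduce
  I24: { [B → . ; d], [B → . P X e], [B → P . X e], [L → . ; X X], [L → . e ; L], [P → . L B X], [P → . X B L], [X → . B d d], [X → . L ; P], [X → . X ; d], [X → L ; P .] }  — shift, reduce
  I25: { [B → ; d .] }  — reduce

I13 contains reduce item [L → ; X X .] and shift items [B → . ; d], [L → . ; X X], [L → . e ; L], [X → X . ; d] — shift-reduce conflict.
I20 contains reduce item [B → P X e .] and shift item [L → e . ; L] — shift-reduce conflict.
I23 contains reduce item [P → L B X .] and shift items [B → . ; d], [L → . ; X X], [L → . e ; L], [X → X . ; d] — shift-reduce conflict.
I24 contains reduce item [X → L ; P .] and shift items [B → . ; d], [L → . ; X X], [L → . e ; L] — shift-reduce conflict.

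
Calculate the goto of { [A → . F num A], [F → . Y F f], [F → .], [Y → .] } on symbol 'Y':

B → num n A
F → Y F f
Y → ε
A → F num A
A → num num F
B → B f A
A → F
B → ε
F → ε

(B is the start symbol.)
GOTO(I, 'Y') = CLOSURE({ [A → αX.β] : [A → α.Xβ] ∈ I, X = 'Y' })

Items with dot before 'Y', with the dot advanced:
  [F → . Y F f] → [F → Y . F f]
Closure of the advanced items:
  [F → Y . F f] has the dot before F: add [F → . Y F f], [F → .]
  [F → . Y F f] has the dot before Y: add [Y → .]

GOTO = { [F → . Y F f], [F → .], [F → Y . F f], [Y → .] }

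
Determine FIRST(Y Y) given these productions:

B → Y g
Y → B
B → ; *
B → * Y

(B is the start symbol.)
{ '*', ';' }

FIRST sets of the non-terminals involved (from the grammar, by fixed-point iteration):
  FIRST(Y) = { '*', ';' }

To compute FIRST(Y Y), process the symbols left to right:
Symbol Y is a non-terminal. Add FIRST(Y) \ {ε} = { '*', ';' }
Y is not nullable (ε ∉ FIRST(Y)), so stop here.
FIRST(Y Y) = { '*', ';' }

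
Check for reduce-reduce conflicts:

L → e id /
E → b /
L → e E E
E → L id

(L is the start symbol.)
No reduce-reduce conflicts

A reduce-reduce conflict occurs when an LR(0) state has two complete items [A → α .] and [B → β .] — both call for a reduction, and with no lookahead the parser cannot choose between them.

Augment with L' → L and build the canonical LR(0) collection (I0 = CLOSURE({[L' → . L]}), then GOTO on every symbol after a dot until no new states appear). It has 11 states:
  I0: { [L → . e E E], [L → . e id /], [L' → . L] }  — shift
  I1: { [L' → L .] }  — accept
  I2: { [E → . L id], [E → . b /], [L → . e E E], [L → . e id /], [L → e . E E], [L → e . id /] }  — shift
  I3: { [E → . L id], [E → . b /], [L → . e E E], [L → . e id /], [L → e E . E] }  — shift
  I4: { [E → L . id] }  — shift
  I5: { [E → b . /] }  — shift
  I6: { [L → e id . /] }  — shift
  I7: { [L → e id / .] }  — reduce
  I8: { [E → b / .] }  — reduce
  I9: { [E → L id .] }  — reduce
  I10: { [L → e E E .] }  — reduce

No state contains more than one complete item.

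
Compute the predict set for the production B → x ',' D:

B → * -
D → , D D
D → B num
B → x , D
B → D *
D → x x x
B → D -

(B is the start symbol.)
PREDICT(B → x ',' D) = (FIRST(RHS) \ {ε}) ∪ (FOLLOW(B) if ε ∈ FIRST(RHS), i.e. RHS ⇒* ε)
FIRST(x ',' D) = { 'x' }
ε ∉ FIRST(x ',' D), so FOLLOW(B) is not added.
PREDICT(B → x ',' D) = { 'x' }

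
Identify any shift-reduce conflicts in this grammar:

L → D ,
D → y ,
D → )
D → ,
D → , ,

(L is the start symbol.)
Yes — I2: [D → , .] vs [D → , . ,]

A shift-reduce conflict occurs when an LR(0) state has both:
  - a complete (reduce) item [A → α .] (dot at the end), and
  - a shift item [B → β . c γ] (dot before a terminal).

Augment with L' → L and build the canonical LR(0) collection (I0 = CLOSURE({[L' → . L]}), then GOTO on every symbol after a dot until no new states appear). It has 9 states:
  I0: { [D → . )], [D → . , ,], [D → . ,], [D → . y ,], [L → . D ,], [L' → . L] }  — shift
  I1: { [D → ) .] }  — reduce
  I2: { [D → , . ,], [D → , .] }  — shift, reduce
  I3: { [L → D . ,] }  — shift
  I4: { [L' → L .] }  — accept
  I5: { [D → y . ,] }  — shift
  I6: { [D → y , .] }  — reduce
  I7: { [L → D , .] }  — reduce
  I8: { [D → , , .] }  — reduce

I2 contains reduce item [D → , .] and shift item [D → , . ,] — shift-reduce conflict.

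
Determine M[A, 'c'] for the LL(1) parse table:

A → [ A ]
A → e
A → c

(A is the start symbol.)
To find M[A, 'c'], we find productions for A where 'c' is in the predict set (PREDICT(N → α) = (FIRST(α) \ {ε}) ∪ (FOLLOW(N) if α ⇒* ε)).

A → [ A ]: PREDICT = { '[' }
A → e: PREDICT = { 'e' }
A → c: PREDICT = { 'c' }
  'c' is in predict set, so this production goes in M[A, 'c']

M[A, 'c'] = A → c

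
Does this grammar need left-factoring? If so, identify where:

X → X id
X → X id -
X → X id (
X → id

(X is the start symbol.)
Yes, X has productions with common prefix 'X id'

Left-factoring is needed when two productions for the same non-terminal
share a common prefix on the right-hand side.

Productions for X:
  X → X id
  X → X id -
  X → X id (
  X → id

Found common prefix 'X id' in productions for X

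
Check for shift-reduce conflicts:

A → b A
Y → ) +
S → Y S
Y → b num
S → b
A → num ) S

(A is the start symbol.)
A shift-reduce conflict occurs when an LR(0) state has both:
  - a complete (reduce) item [A → α .] (dot at the end), and
  - a shift item [B → β . c γ] (dot before a terminal).

Augment with A' → A and build the canonical LR(0) collection (I0 = CLOSURE({[A' → . A]}), then GOTO on every symbol after a dot until no new states appear). It has 13 states:
  I0: { [A → . b A], [A → . num ) S], [A' → . A] }  — shift
  I1: { [A' → A .] }  — accept
  I2: { [A → . b A], [A → . num ) S], [A → b . A] }  — shift
  I3: { [A → num . ) S] }  — shift
  I4: { [A → num ) . S], [S → . Y S], [S → . b], [Y → . ) +], [Y → . b num] }  — shift
  I5: { [Y → ) . +] }  — shift
  I6: { [A → num ) S .] }  — reduce
  I7: { [S → . Y S], [S → . b], [S → Y . S], [Y → . ) +], [Y → . b num] }  — shift
  I8: { [S → b .], [Y → b . num] }  — shift, reduce
  I9: { [Y → b num .] }  — reduce
  I10: { [S → Y S .] }  — reduce
  I11: { [Y → ) + .] }  — reduce
  I12: { [A → b A .] }  — reduce

I8 contains reduce item [S → b .] and shift item [Y → b . num] — shift-reduce conflict.

Answer: Yes — I8: [S → b .] vs [Y → b . num]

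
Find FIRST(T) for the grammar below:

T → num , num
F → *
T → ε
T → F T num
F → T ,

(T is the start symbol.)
{ '*', ',', 'num', ε }

FIRST sets of the other non-terminals involved (by the same procedure, iterated to a fixed point):
  FIRST(F) = { '*', ',', 'num' }

From T → num , num:
  - num is a terminal: add 'num' and stop
From T → ε:
  - ε-production, so ε ∈ FIRST(T)
From T → F T num:
  - F is a non-terminal: add FIRST(F) \ {ε} = { '*', ',', 'num' }
    F is not nullable, so stop

Collecting: FIRST(T) = { '*', ',', 'num', ε }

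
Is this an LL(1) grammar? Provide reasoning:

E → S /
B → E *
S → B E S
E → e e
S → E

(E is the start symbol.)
Relevant sets:
  FIRST(S) = { 'e' }
  FIRST(B) = { 'e' }
  FIRST(E) = { 'e' }

For E:
  PREDICT(E → S '/') = { 'e' }
  PREDICT(E → e e) = { 'e' }
For S:
  PREDICT(S → B E S) = { 'e' }
  PREDICT(S → E) = { 'e' }
B has a single production, so nothing to check there.

Conflict found: Predict set conflict for E: { 'e' }
The grammar is NOT LL(1).

Answer: No. Predict set conflict for E: { 'e' }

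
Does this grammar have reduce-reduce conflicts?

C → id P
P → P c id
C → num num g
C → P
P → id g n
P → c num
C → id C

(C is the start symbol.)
A reduce-reduce conflict occurs when an LR(0) state has two complete items [A → α .] and [B → β .] — both call for a reduction, and with no lookahead the parser cannot choose between them.

Augment with C' → C and build the canonical LR(0) collection (I0 = CLOSURE({[C' → . C]}), then GOTO on every symbol after a dot until no new states appear). It has 15 states:
  I0: { [C → . P], [C → . id C], [C → . id P], [C → . num num g], [C' → . C], [P → . P c id], [P → . c num], [P → . id g n] }  — shift
  I1: { [C' → C .] }  — accept
  I2: { [C → P .], [P → P . c id] }  — shift, reduce
  I3: { [P → c . num] }  — shift
  I4: { [C → . P], [C → . id C], [C → . id P], [C → . num num g], [C → id . C], [C → id . P], [P → . P c id], [P → . c num], [P → . id g n], [P → id . g n] }  — shift
  I5: { [C → num . num g] }  — shift
  I6: { [C → num num . g] }  — shift
  I7: { [C → num num g .] }  — reduce
  I8: { [C → id C .] }  — reduce
  I9: { [C → P .], [C → id P .], [P → P . c id] }  — shift, 2 reduces
  I10: { [P → id g . n] }  — shift
  I11: { [P → id g n .] }  — reduce
  I12: { [P → P c . id] }  — shift
  I13: { [P → P c id .] }  — reduce
  I14: { [P → c num .] }  — reduce

I9 contains complete items [C → P .], [C → id P .] — reduce-reduce conflict.

Answer: Yes — I9: [C → P .] vs [C → id P .]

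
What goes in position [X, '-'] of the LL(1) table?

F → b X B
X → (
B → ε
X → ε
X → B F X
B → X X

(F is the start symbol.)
Empty (error entry)

To find M[X, '-'], we find productions for X where '-' is in the predict set (PREDICT(N → α) = (FIRST(α) \ {ε}) ∪ (FOLLOW(N) if α ⇒* ε)).

Relevant sets:
  FIRST(B) = { '(', 'b', ε }
  FIRST(F) = { 'b' }
  FOLLOW(X) = { $, '(', 'b' }

X → (: PREDICT = { '(' }
X → ε: PREDICT = { $, '(', 'b' }
X → B F X: PREDICT = { '(', 'b' }

M[X, '-'] is empty (no production applies)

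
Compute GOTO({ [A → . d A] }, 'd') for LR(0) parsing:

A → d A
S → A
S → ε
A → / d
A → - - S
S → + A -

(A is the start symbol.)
GOTO(I, 'd') = CLOSURE({ [A → αX.β] : [A → α.Xβ] ∈ I, X = 'd' })

Items with dot before 'd', with the dot advanced:
  [A → . d A] → [A → d . A]
Closure of the advanced items:
  [A → d . A] has the dot before A: add [A → . d A], [A → . / d], [A → . - - S]

GOTO = { [A → . - - S], [A → . / d], [A → . d A], [A → d . A] }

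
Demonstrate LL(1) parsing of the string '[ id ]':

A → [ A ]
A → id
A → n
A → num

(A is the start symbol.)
Stack is shown with the top on the left.

Stack    Input     Action
-------------------------
A $      [ id ] $  output A → [ A ]
[ A ] $  [ id ] $  match '['
A ] $    id ] $    output A → id
id ] $   id ] $    match 'id'
] $      ] $       match ']'
$        $         accept

The string is accepted.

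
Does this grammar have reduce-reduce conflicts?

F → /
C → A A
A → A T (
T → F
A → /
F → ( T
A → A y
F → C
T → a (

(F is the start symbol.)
Yes — I2: [A → / .] vs [F → / .]

Augment with F' → F and build the canonical LR(0) collection (I0 = CLOSURE({[F' → . F]}), then GOTO on every symbol after a dot until no new states appear). It has 14 states:
  I0: { [A → . /], [A → . A T (], [A → . A y], [C → . A A], [F → . ( T], [F → . /], [F → . C], [F' → . F] }  — shift
  I1: { [A → . /], [A → . A T (], [A → . A y], [C → . A A], [F → ( . T], [F → . ( T], [F → . /], [F → . C], [T → . F], [T → . a (] }  — shift
  I2: { [A → / .], [F → / .] }  — 2 reduces
  I3: { [A → . /], [A → . A T (], [A → . A y], [A → A . T (], [A → A . y], [C → . A A], [C → A . A], [F → . ( T], [F → . /], [F → . C], [T → . F], [T → . a (] }  — shift
  I4: { [F → C .] }  — reduce
  I5: { [F' → F .] }  — accept
  I6: { [A → . /], [A → . A T (], [A → . A y], [A → A . T (], [A → A . y], [C → . A A], [C → A . A], [C → A A .], [F → . ( T], [F → . /], [F → . C], [T → . F], [T → . a (] }  — shift, reduce
  I7: { [T → F .] }  — reduce
  I8: { [A → A T . (] }  — shift
  I9: { [T → a . (] }  — shift
  I10: { [A → A y .] }  — reduce
  I11: { [T → a ( .] }  — reduce
  I12: { [A → A T ( .] }  — reduce
  I13: { [F → ( T .] }  — reduce

I2 contains complete items [A → / .], [F → / .] — reduce-reduce conflict.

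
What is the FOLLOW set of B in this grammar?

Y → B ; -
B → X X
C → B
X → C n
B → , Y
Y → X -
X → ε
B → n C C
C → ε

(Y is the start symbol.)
{ ',', ';', 'n' }

To compute FOLLOW(B), find every occurrence of B on a right-hand side N → α B β: add FIRST(β) \ {ε}, and if β is empty or nullable also add FOLLOW(N). Iterate to a fixed point.

In Y → B ; -: B is followed by ';' '-', add FIRST(';' '-') \ {ε} = { ';' }
In C → B: B is at the end, add FOLLOW(C)

The FOLLOW sets referred to above (computed the same way, to a fixed point):
  FOLLOW(C) = { ',', ';', 'n' }

Taking the union: FOLLOW(B) = { ',', ';', 'n' }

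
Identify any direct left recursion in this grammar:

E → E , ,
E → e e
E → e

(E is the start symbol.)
Yes, E is left-recursive

E → E , ,: LEFT RECURSIVE (starts with E)
E → e e: starts with e
E → e: starts with e

The grammar has direct left recursion on: E.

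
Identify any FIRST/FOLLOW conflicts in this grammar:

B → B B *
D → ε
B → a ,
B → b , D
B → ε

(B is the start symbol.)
Yes. B → B B '*' with FOLLOW(B) on { '*', 'a', 'b' }; B → a ',' with FOLLOW(B) on { 'a' }; B → b ',' D with FOLLOW(B) on { 'b' }

Nullable non-terminals: B, D.
FIRST sets used below: FIRST(B) = { '*', 'a', 'b', ε }

B: nullable alternative(s) B → ε; FOLLOW(B) = { $, '*', 'a', 'b' }
  B → B B *: FIRST \ {ε} = { '*', 'a', 'b' } — overlaps FOLLOW(B) on { '*', 'a', 'b' }: CONFLICT
  B → a ,: FIRST \ {ε} = { 'a' } — overlaps FOLLOW(B) on { 'a' }: CONFLICT
  B → b , D: FIRST \ {ε} = { 'b' } — overlaps FOLLOW(B) on { 'b' }: CONFLICT
  B → ε: FIRST \ {ε} = { } — this is the only nullable alternative, skip
D has a nullable alternative but only one production, so nothing to check.

So the grammar has 3 FIRST/FOLLOW conflicts (marked CONFLICT above).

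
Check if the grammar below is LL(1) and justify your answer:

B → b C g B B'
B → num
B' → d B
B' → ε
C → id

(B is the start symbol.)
A grammar is LL(1) if for each non-terminal N with multiple productions, the predict sets of those productions are pairwise disjoint, where PREDICT(N → α) = (FIRST(α) \ {ε}) ∪ (FOLLOW(N) if α ⇒* ε).

Relevant sets:
  FOLLOW(B') = { $, 'd' }

For B:
  PREDICT(B → b C g B B') = { 'b' }
  PREDICT(B → num) = { 'num' }
For B':
  PREDICT(B' → d B) = { 'd' }
  PREDICT(B' → ε) = { $, 'd' }
C has a single production, so nothing to check there.

Conflict found: Predict set conflict for B': { 'd' }
The grammar is NOT LL(1).

Answer: No. Predict set conflict for B': { 'd' }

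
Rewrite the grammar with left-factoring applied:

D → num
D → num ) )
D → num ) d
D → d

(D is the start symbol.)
D → num D'
D' → ε
D' → ) D''
D'' → )
D'' → d
D → d

Left-factoring transforms A → αβ₁ | αβ₂ into A → αA' and A' → β₁ | β₂
(α is the longest common prefix among the alternatives). Repeat until
no nonterminal has two alternatives with a common prefix.

Round 1: D has alternatives sharing prefix 'num'. Introduce D': D → num D'
  Add: D' → ε
  Add: D' → ) )
  Add: D' → ) d

Round 2: D' has alternatives sharing prefix ')'. Introduce D'': D' → ) D''
  Add: D'' → )
  Add: D'' → d

No remaining common prefixes — done.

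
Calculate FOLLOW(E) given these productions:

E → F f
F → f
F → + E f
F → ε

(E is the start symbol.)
To compute FOLLOW(E), find every occurrence of E on a right-hand side N → α E β: add FIRST(β) \ {ε}, and if β is empty or nullable also add FOLLOW(N). Iterate to a fixed point.

E is the start symbol, so $ ∈ FOLLOW(E).
In F → + E f: E is followed by f, add FIRST(f) \ {ε} = { 'f' }

Taking the union: FOLLOW(E) = { $, 'f' }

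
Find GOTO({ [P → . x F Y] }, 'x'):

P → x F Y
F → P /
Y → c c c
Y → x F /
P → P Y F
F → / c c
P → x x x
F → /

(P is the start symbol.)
{ [F → . / c c], [F → . /], [F → . P /], [P → . P Y F], [P → . x F Y], [P → . x x x], [P → x . F Y] }

GOTO(I, 'x') = CLOSURE({ [A → αX.β] : [A → α.Xβ] ∈ I, X = 'x' })

Items with dot before 'x', with the dot advanced:
  [P → . x F Y] → [P → x . F Y]
Closure of the advanced items:
  [P → x . F Y] has the dot before F: add [F → . P /], [F → . / c c], [F → . /]
  [F → . P /] has the dot before P: add [P → . x F Y], [P → . P Y F], [P → . x x x]

GOTO = { [F → . / c c], [F → . /], [F → . P /], [P → . P Y F], [P → . x F Y], [P → . x x x], [P → x . F Y] }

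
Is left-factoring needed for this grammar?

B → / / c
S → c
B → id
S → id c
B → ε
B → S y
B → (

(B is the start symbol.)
Left-factoring is needed when two productions for the same non-terminal
share a common prefix on the right-hand side.

Productions for B:
  B → / / c
  B → id
  B → ε
  B → S y
  B → (
Productions for S:
  S → c
  S → id c

No common prefixes found.

Answer: No, left-factoring is not needed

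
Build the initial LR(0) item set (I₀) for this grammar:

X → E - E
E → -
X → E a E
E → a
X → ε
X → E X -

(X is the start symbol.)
First, augment the grammar with X' → X
I₀ = CLOSURE({ [X' → . X] }):
  [X' → . X] has the dot before X: add [X → . E - E], [X → . E a E], [X → .], [X → . E X -]
  [X → . E - E] has the dot before E: add [E → . -], [E → . a]
No further items can be added.

I₀ = { [E → . -], [E → . a], [X → . E - E], [X → . E X -], [X → . E a E], [X → .], [X' → . X] }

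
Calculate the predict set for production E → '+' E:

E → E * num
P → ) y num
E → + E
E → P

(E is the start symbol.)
PREDICT(E → '+' E) = (FIRST(RHS) \ {ε}) ∪ (FOLLOW(E) if ε ∈ FIRST(RHS), i.e. RHS ⇒* ε)
FIRST('+' E) = { '+' }
ε ∉ FIRST('+' E), so FOLLOW(E) is not added.
PREDICT(E → '+' E) = { '+' }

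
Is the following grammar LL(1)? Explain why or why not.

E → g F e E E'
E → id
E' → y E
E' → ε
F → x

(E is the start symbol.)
No. Predict set conflict for E': { 'y' }

A grammar is LL(1) if for each non-terminal N with multiple productions, the predict sets of those productions are pairwise disjoint, where PREDICT(N → α) = (FIRST(α) \ {ε}) ∪ (FOLLOW(N) if α ⇒* ε).

Relevant sets:
  FOLLOW(E') = { $, 'y' }

For E:
  PREDICT(E → g F e E E') = { 'g' }
  PREDICT(E → id) = { 'id' }
For E':
  PREDICT(E' → y E) = { 'y' }
  PREDICT(E' → ε) = { $, 'y' }
F has a single production, so nothing to check there.

Conflict found: Predict set conflict for E': { 'y' }
The grammar is NOT LL(1).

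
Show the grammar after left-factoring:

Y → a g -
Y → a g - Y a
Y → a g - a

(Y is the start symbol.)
Y → a g - Y'
Y' → ε
Y' → Y a
Y' → a

Left-factoring transforms A → αβ₁ | αβ₂ into A → αA' and A' → β₁ | β₂
(α is the longest common prefix among the alternatives). Repeat until
no nonterminal has two alternatives with a common prefix.

Round 1: Y has alternatives sharing prefix 'a g -'. Introduce Y': Y → a g - Y'
  Add: Y' → ε
  Add: Y' → Y a
  Add: Y' → a

No remaining common prefixes — done.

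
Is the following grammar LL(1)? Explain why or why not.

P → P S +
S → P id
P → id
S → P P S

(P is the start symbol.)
A grammar is LL(1) if for each non-terminal N with multiple productions, the predict sets of those productions are pairwise disjoint, where PREDICT(N → α) = (FIRST(α) \ {ε}) ∪ (FOLLOW(N) if α ⇒* ε).

Relevant sets:
  FIRST(P) = { 'id' }

For P:
  PREDICT(P → P S '+') = { 'id' }
  PREDICT(P → id) = { 'id' }
For S:
  PREDICT(S → P id) = { 'id' }
  PREDICT(S → P P S) = { 'id' }

Conflict found: Predict set conflict for P: { 'id' }
The grammar is NOT LL(1).

Answer: No. Predict set conflict for P: { 'id' }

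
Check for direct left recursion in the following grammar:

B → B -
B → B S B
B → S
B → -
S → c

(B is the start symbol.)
Yes, B is left-recursive

Direct left recursion occurs when N → N α for some non-terminal N (the right-hand side begins with the left-hand side itself).

B → B -: LEFT RECURSIVE (starts with B)
B → B S B: LEFT RECURSIVE (starts with B)
B → S: starts with S
B → -: starts with '-'
S → c: starts with c

The grammar has direct left recursion on: B.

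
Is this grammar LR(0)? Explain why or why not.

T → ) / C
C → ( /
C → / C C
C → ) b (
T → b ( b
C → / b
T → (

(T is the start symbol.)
Yes, the grammar is LR(0)

Augment with T' → T and build the canonical LR(0) collection (I0 = CLOSURE({[T' → . T]}), then GOTO on every symbol after a dot until no new states appear). It has 18 states:
  I0: { [T → . (], [T → . ) / C], [T → . b ( b], [T' → . T] }  — shift
  I1: { [T → ( .] }  — reduce
  I2: { [T → ) . / C] }  — shift
  I3: { [T' → T .] }  — accept
  I4: { [T → b . ( b] }  — shift
  I5: { [T → b ( . b] }  — shift
  I6: { [T → b ( b .] }  — reduce
  I7: { [C → . ( /], [C → . ) b (], [C → . / C C], [C → . / b], [T → ) / . C] }  — shift
  I8: { [C → ( . /] }  — shift
  I9: { [C → ) . b (] }  — shift
  I10: { [C → . ( /], [C → . ) b (], [C → . / C C], [C → . / b], [C → / . C C], [C → / . b] }  — shift
  I11: { [T → ) / C .] }  — reduce
  I12: { [C → . ( /], [C → . ) b (], [C → . / C C], [C → . / b], [C → / C . C] }  — shift
  I13: { [C → / b .] }  — reduce
  I14: { [C → / C C .] }  — reduce
  I15: { [C → ) b . (] }  — shift
  I16: { [C → ) b ( .] }  — reduce
  I17: { [C → ( / .] }  — reduce

Every state is either a pure shift/goto state or contains exactly one complete item and nothing to shift — no conflicts. The grammar is LR(0).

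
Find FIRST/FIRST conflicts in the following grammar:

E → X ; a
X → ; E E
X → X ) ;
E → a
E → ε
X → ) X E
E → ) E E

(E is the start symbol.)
FIRST sets of the non-terminals at (or reachable through a nullable prefix from) the front of some alternative:
  FIRST(X) = { ')', ';' }

Productions for E:
  E → X ; a: FIRST = { ')', ';' }
  E → a: FIRST = { 'a' }
  E → ε: FIRST = { ε }
  E → ) E E: FIRST = { ')' }
Productions for X:
  X → ; E E: FIRST = { ';' }
  X → X ) ;: FIRST = { ')', ';' }
  X → ) X E: FIRST = { ')' }

Conflict for E: E → X ; a and E → ) E E
  Overlap: { ')' }
Conflict for X: X → ; E E and X → X ) ;
  Overlap: { ';' }
Conflict for X: X → X ) ; and X → ) X E
  Overlap: { ')' }

Answer: Yes. E → X ';' a / E → ')' E E on { ')' }; X → ';' E E / X → X ')' ';' on { ';' }; X → X ')' ';' / X → ')' X E on { ')' }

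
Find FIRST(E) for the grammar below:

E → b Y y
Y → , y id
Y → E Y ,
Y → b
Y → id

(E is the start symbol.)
{ 'b' }

To compute FIRST(E), examine every production with E on the left-hand side, reading each right-hand side left to right until a non-nullable symbol is reached.

From E → b Y y:
  - b is a terminal: add 'b' and stop

Collecting: FIRST(E) = { 'b' }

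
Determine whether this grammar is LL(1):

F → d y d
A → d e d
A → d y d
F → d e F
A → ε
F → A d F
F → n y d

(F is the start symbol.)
A grammar is LL(1) if for each non-terminal N with multiple productions, the predict sets of those productions are pairwise disjoint, where PREDICT(N → α) = (FIRST(α) \ {ε}) ∪ (FOLLOW(N) if α ⇒* ε).

Relevant sets:
  FIRST(A) = { 'd', ε }
  FOLLOW(A) = { 'd' }

For F:
  PREDICT(F → d y d) = { 'd' }
  PREDICT(F → d e F) = { 'd' }
  PREDICT(F → A d F) = { 'd' }
  PREDICT(F → n y d) = { 'n' }
For A:
  PREDICT(A → d e d) = { 'd' }
  PREDICT(A → d y d) = { 'd' }
  PREDICT(A → ε) = { 'd' }

Conflict found: Predict set conflict for F: { 'd' }
The grammar is NOT LL(1).

Answer: No. Predict set conflict for F: { 'd' }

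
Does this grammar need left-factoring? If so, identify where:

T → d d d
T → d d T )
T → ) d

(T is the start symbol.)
Left-factoring is needed when two productions for the same non-terminal
share a common prefix on the right-hand side.

Productions for T:
  T → d d d
  T → d d T )
  T → ) d

Found common prefix 'd d' in productions for T

Answer: Yes, T has productions with common prefix 'd d'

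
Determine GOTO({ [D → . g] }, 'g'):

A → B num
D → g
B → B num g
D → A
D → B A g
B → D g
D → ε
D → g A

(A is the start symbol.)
GOTO(I, 'g') = CLOSURE({ [A → αX.β] : [A → α.Xβ] ∈ I, X = 'g' })

Items with dot before 'g', with the dot advanced:
  [D → . g] → [D → g .]
Closure adds nothing (no advanced item has the dot before a non-terminal).

GOTO = { [D → g .] }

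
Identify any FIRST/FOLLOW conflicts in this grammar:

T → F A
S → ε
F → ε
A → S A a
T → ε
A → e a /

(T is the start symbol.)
A FIRST/FOLLOW conflict occurs when a non-terminal N has a nullable alternative N → β (β ⇒* ε) and another alternative N → α with FIRST(α) ∩ FOLLOW(N) ≠ ∅: on such a lookahead the parser cannot decide between expanding α and letting N vanish via β.

Nullable non-terminals: F, S, T.
FIRST sets used below: FIRST(F) = { ε }, FIRST(A) = { 'e' }
F has a nullable alternative but only one production, so nothing to check.
S has a nullable alternative but only one production, so nothing to check.

T: nullable alternative(s) T → ε; FOLLOW(T) = { $ }
  T → F A: FIRST \ {ε} = { 'e' } — disjoint from FOLLOW(T)
  T → ε: FIRST \ {ε} = { } — this is the only nullable alternative, skip

A has no nullable alternative, so no FIRST/FOLLOW check is needed there.

No FIRST/FOLLOW conflicts found.

Answer: No FIRST/FOLLOW conflicts.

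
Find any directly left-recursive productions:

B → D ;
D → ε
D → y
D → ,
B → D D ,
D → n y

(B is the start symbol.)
Direct left recursion occurs when N → N α for some non-terminal N (the right-hand side begins with the left-hand side itself).

B → D ;: starts with D
D → ε: starts with ε
D → y: starts with y
D → ,: starts with ','
B → D D ,: starts with D
D → n y: starts with n

No direct left recursion found.

Answer: No direct left recursion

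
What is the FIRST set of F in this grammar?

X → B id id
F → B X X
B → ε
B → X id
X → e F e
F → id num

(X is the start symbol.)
{ 'e', 'id' }

FIRST sets of the other non-terminals involved (by the same procedure, iterated to a fixed point):
  FIRST(B) = { 'e', 'id', ε }
  FIRST(X) = { 'e', 'id' }

From F → B X X:
  - B is a non-terminal: add FIRST(B) \ {ε} = { 'e', 'id' }
    B is nullable, so continue to the next symbol
  - X is a non-terminal: add FIRST(X) \ {ε} = { 'e', 'id' }
    X is not nullable, so stop
From F → id num:
  - id is a terminal: add 'id' and stop

Collecting: FIRST(F) = { 'e', 'id' }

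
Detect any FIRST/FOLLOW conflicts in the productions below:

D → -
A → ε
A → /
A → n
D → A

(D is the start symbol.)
No FIRST/FOLLOW conflicts.

Nullable non-terminals: A, D.
FIRST sets used below: FIRST(A) = { '/', 'n', ε }

A: nullable alternative(s) A → ε; FOLLOW(A) = { $ }
  A → ε: FIRST \ {ε} = { } — this is the only nullable alternative, skip
  A → /: FIRST \ {ε} = { '/' } — disjoint from FOLLOW(A)
  A → n: FIRST \ {ε} = { 'n' } — disjoint from FOLLOW(A)

D: nullable alternative(s) D → A; FOLLOW(D) = { $ }
  D → -: FIRST \ {ε} = { '-' } — disjoint from FOLLOW(D)
  D → A: FIRST \ {ε} = { '/', 'n' } — this is the only nullable alternative, skip

No FIRST/FOLLOW conflicts found.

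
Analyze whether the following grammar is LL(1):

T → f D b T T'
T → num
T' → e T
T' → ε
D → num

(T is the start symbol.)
No. Predict set conflict for T': { 'e' }

Relevant sets:
  FOLLOW(T') = { $, 'e' }

For T:
  PREDICT(T → f D b T T') = { 'f' }
  PREDICT(T → num) = { 'num' }
For T':
  PREDICT(T' → e T) = { 'e' }
  PREDICT(T' → ε) = { $, 'e' }
D has a single production, so nothing to check there.

Conflict found: Predict set conflict for T': { 'e' }
The grammar is NOT LL(1).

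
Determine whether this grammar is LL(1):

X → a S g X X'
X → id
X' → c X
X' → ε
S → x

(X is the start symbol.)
No. Predict set conflict for X': { 'c' }

Relevant sets:
  FOLLOW(X') = { $, 'c' }

For X:
  PREDICT(X → a S g X X') = { 'a' }
  PREDICT(X → id) = { 'id' }
For X':
  PREDICT(X' → c X) = { 'c' }
  PREDICT(X' → ε) = { $, 'c' }
S has a single production, so nothing to check there.

Conflict found: Predict set conflict for X': { 'c' }
The grammar is NOT LL(1).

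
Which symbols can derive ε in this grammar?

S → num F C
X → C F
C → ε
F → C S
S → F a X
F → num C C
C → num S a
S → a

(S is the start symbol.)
{ 'C' }

A non-terminal is nullable if it can derive ε (the empty string): either it has an ε-production, or it has a production whose right-hand side consists entirely of nullable non-terminals.

ε-productions: C → ε
So C is immediately nullable.
No further non-terminal can be added: every production for the remaining non-terminals contains a terminal or a non-nullable non-terminal.
Nullable = { 'C' }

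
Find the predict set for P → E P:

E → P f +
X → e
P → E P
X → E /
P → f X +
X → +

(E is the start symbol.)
{ 'f' }

PREDICT(P → E P) = (FIRST(RHS) \ {ε}) ∪ (FOLLOW(P) if ε ∈ FIRST(RHS), i.e. RHS ⇒* ε)
FIRST(E) = { 'f' }
FIRST(E P) = { 'f' }
ε ∉ FIRST(E P), so FOLLOW(P) is not added.
PREDICT(P → E P) = { 'f' }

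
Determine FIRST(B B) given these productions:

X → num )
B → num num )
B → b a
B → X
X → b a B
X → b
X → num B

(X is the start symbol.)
{ 'b', 'num' }

FIRST sets of the non-terminals involved (from the grammar, by fixed-point iteration):
  FIRST(B) = { 'b', 'num' }

To compute FIRST(B B), process the symbols left to right:
Symbol B is a non-terminal. Add FIRST(B) \ {ε} = { 'b', 'num' }
B is not nullable (ε ∉ FIRST(B)), so stop here.
FIRST(B B) = { 'b', 'num' }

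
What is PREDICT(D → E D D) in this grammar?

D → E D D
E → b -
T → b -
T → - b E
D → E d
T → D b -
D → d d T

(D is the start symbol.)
PREDICT(D → E D D) = (FIRST(RHS) \ {ε}) ∪ (FOLLOW(D) if ε ∈ FIRST(RHS), i.e. RHS ⇒* ε)
FIRST(E) = { 'b' }
FIRST(E D D) = { 'b' }
ε ∉ FIRST(E D D), so FOLLOW(D) is not added.
PREDICT(D → E D D) = { 'b' }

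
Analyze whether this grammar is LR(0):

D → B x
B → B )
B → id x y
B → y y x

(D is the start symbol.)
Yes, the grammar is LR(0)

A grammar is LR(0) if no state in the canonical LR(0) collection has:
  - both a shift item (dot before a terminal) and a complete item (shift-reduce conflict), or
  - two or more complete items (reduce-reduce conflict; the accept item [D' → D .] counts as a complete item here).

Augment with D' → D and build the canonical LR(0) collection (I0 = CLOSURE({[D' → . D]}), then GOTO on every symbol after a dot until no new states appear). It has 11 states:
  I0: { [B → . B )], [B → . id x y], [B → . y y x], [D → . B x], [D' → . D] }  — shift
  I1: { [B → B . )], [D → B . x] }  — shift
  I2: { [D' → D .] }  — accept
  I3: { [B → id . x y] }  — shift
  I4: { [B → y . y x] }  — shift
  I5: { [B → y y . x] }  — shift
  I6: { [B → y y x .] }  — reduce
  I7: { [B → id x . y] }  — shift
  I8: { [B → id x y .] }  — reduce
  I9: { [B → B ) .] }  — reduce
  I10: { [D → B x .] }  — reduce

Every state is either a pure shift/goto state or contains exactly one complete item and nothing to shift — no conflicts. The grammar is LR(0).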